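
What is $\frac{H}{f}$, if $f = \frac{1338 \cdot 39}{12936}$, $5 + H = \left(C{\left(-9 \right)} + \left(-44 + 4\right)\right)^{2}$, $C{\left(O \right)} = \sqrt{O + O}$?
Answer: $\frac{3400012}{8697} - \frac{172480 i \sqrt{2}}{2899} \approx 390.94 - 84.141 i$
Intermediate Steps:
$C{\left(O \right)} = \sqrt{2} \sqrt{O}$ ($C{\left(O \right)} = \sqrt{2 O} = \sqrt{2} \sqrt{O}$)
$H = -5 + \left(-40 + 3 i \sqrt{2}\right)^{2}$ ($H = -5 + \left(\sqrt{2} \sqrt{-9} + \left(-44 + 4\right)\right)^{2} = -5 + \left(\sqrt{2} \cdot 3 i - 40\right)^{2} = -5 + \left(3 i \sqrt{2} - 40\right)^{2} = -5 + \left(-40 + 3 i \sqrt{2}\right)^{2} \approx 1577.0 - 339.41 i$)
$f = \frac{8697}{2156}$ ($f = 52182 \cdot \frac{1}{12936} = \frac{8697}{2156} \approx 4.0339$)
$\frac{H}{f} = \frac{1577 - 240 i \sqrt{2}}{\frac{8697}{2156}} = \left(1577 - 240 i \sqrt{2}\right) \frac{2156}{8697} = \frac{3400012}{8697} - \frac{172480 i \sqrt{2}}{2899}$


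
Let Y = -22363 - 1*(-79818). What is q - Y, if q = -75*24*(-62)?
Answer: 54145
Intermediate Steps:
Y = 57455 (Y = -22363 + 79818 = 57455)
q = 111600 (q = -1800*(-62) = 111600)
q - Y = 111600 - 1*57455 = 111600 - 57455 = 54145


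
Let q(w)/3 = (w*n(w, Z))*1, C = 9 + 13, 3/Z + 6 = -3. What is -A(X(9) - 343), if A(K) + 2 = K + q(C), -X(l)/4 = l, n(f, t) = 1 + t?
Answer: 337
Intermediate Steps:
Z = -1/3 (Z = 3/(-6 - 3) = 3/(-9) = 3*(-1/9) = -1/3 ≈ -0.33333)
C = 22
q(w) = 2*w (q(w) = 3*((w*(1 - 1/3))*1) = 3*((w*(2/3))*1) = 3*((2*w/3)*1) = 3*(2*w/3) = 2*w)
X(l) = -4*l
A(K) = 42 + K (A(K) = -2 + (K + 2*22) = -2 + (K + 44) = -2 + (44 + K) = 42 + K)
-A(X(9) - 343) = -(42 + (-4*9 - 343)) = -(42 + (-36 - 343)) = -(42 - 379) = -1*(-337) = 337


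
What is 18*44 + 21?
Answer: 813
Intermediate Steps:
18*44 + 21 = 792 + 21 = 813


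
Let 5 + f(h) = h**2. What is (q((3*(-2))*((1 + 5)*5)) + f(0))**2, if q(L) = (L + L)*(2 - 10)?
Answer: 8265625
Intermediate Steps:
f(h) = -5 + h**2
q(L) = -16*L (q(L) = (2*L)*(-8) = -16*L)
(q((3*(-2))*((1 + 5)*5)) + f(0))**2 = (-16*3*(-2)*(1 + 5)*5 + (-5 + 0**2))**2 = (-(-96)*6*5 + (-5 + 0))**2 = (-(-96)*30 - 5)**2 = (-16*(-180) - 5)**2 = (2880 - 5)**2 = 2875**2 = 8265625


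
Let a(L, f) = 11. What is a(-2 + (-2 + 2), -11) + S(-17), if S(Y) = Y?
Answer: -6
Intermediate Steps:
a(-2 + (-2 + 2), -11) + S(-17) = 11 - 17 = -6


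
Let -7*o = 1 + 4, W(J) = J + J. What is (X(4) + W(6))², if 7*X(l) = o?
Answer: 339889/2401 ≈ 141.56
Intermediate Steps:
W(J) = 2*J
o = -5/7 (o = -(1 + 4)/7 = -⅐*5 = -5/7 ≈ -0.71429)
X(l) = -5/49 (X(l) = (⅐)*(-5/7) = -5/49)
(X(4) + W(6))² = (-5/49 + 2*6)² = (-5/49 + 12)² = (583/49)² = 339889/2401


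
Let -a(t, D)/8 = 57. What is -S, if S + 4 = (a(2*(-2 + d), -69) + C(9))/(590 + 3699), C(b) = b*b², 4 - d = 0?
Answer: 16883/4289 ≈ 3.9363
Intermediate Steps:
d = 4 (d = 4 - 1*0 = 4 + 0 = 4)
a(t, D) = -456 (a(t, D) = -8*57 = -456)
C(b) = b³
S = -16883/4289 (S = -4 + (-456 + 9³)/(590 + 3699) = -4 + (-456 + 729)/4289 = -4 + 273*(1/4289) = -4 + 273/4289 = -16883/4289 ≈ -3.9363)
-S = -1*(-16883/4289) = 16883/4289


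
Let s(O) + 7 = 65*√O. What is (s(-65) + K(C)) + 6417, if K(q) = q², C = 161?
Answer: 32331 + 65*I*√65 ≈ 32331.0 + 524.05*I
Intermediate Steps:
s(O) = -7 + 65*√O
(s(-65) + K(C)) + 6417 = ((-7 + 65*√(-65)) + 161²) + 6417 = ((-7 + 65*(I*√65)) + 25921) + 6417 = ((-7 + 65*I*√65) + 25921) + 6417 = (25914 + 65*I*√65) + 6417 = 32331 + 65*I*√65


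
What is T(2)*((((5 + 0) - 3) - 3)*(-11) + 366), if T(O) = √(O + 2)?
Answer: 754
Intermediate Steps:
T(O) = √(2 + O)
T(2)*((((5 + 0) - 3) - 3)*(-11) + 366) = √(2 + 2)*((((5 + 0) - 3) - 3)*(-11) + 366) = √4*(((5 - 3) - 3)*(-11) + 366) = 2*((2 - 3)*(-11) + 366) = 2*(-1*(-11) + 366) = 2*(11 + 366) = 2*377 = 754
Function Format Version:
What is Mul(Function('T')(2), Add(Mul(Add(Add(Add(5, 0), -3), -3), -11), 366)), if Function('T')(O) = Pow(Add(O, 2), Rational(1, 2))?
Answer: 754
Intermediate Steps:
Function('T')(O) = Pow(Add(2, O), Rational(1, 2))
Mul(Function('T')(2), Add(Mul(Add(Add(Add(5, 0), -3), -3), -11), 366)) = Mul(Pow(Add(2, 2), Rational(1, 2)), Add(Mul(Add(Add(Add(5, 0), -3), -3), -11), 366)) = Mul(Pow(4, Rational(1, 2)), Add(Mul(Add(Add(5, -3), -3), -11), 366)) = Mul(2, Add(Mul(Add(2, -3), -11), 366)) = Mul(2, Add(Mul(-1, -11), 366)) = Mul(2, Add(11, 366)) = Mul(2, 377) = 754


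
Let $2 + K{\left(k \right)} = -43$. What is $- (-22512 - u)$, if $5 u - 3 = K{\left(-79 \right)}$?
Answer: $\frac{112518}{5} \approx 22504.0$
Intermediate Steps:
$K{\left(k \right)} = -45$ ($K{\left(k \right)} = -2 - 43 = -45$)
$u = - \frac{42}{5}$ ($u = \frac{3}{5} + \frac{1}{5} \left(-45\right) = \frac{3}{5} - 9 = - \frac{42}{5} \approx -8.4$)
$- (-22512 - u) = - (-22512 - - \frac{42}{5}) = - (-22512 + \frac{42}{5}) = \left(-1\right) \left(- \frac{112518}{5}\right) = \frac{112518}{5}$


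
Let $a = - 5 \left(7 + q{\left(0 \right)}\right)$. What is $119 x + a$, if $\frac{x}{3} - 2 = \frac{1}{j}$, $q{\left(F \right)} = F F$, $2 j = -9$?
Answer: $\frac{1799}{3} \approx 599.67$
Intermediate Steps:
$j = - \frac{9}{2}$ ($j = \frac{1}{2} \left(-9\right) = - \frac{9}{2} \approx -4.5$)
$q{\left(F \right)} = F^{2}$
$x = \frac{16}{3}$ ($x = 6 + \frac{3}{- \frac{9}{2}} = 6 + 3 \left(- \frac{2}{9}\right) = 6 - \frac{2}{3} = \frac{16}{3} \approx 5.3333$)
$a = -35$ ($a = - 5 \left(7 + 0^{2}\right) = - 5 \left(7 + 0\right) = \left(-5\right) 7 = -35$)
$119 x + a = 119 \cdot \frac{16}{3} - 35 = \frac{1904}{3} - 35 = \frac{1799}{3}$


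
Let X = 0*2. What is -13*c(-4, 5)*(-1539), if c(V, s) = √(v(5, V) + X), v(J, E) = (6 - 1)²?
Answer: 100035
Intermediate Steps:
X = 0
v(J, E) = 25 (v(J, E) = 5² = 25)
c(V, s) = 5 (c(V, s) = √(25 + 0) = √25 = 5)
-13*c(-4, 5)*(-1539) = -13*5*(-1539) = -65*(-1539) = 100035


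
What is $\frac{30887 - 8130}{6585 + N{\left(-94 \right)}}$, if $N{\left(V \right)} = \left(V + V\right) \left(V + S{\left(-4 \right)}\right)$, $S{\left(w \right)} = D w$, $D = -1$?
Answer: $\frac{22757}{23505} \approx 0.96818$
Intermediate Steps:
$S{\left(w \right)} = - w$
$N{\left(V \right)} = 2 V \left(4 + V\right)$ ($N{\left(V \right)} = \left(V + V\right) \left(V - -4\right) = 2 V \left(V + 4\right) = 2 V \left(4 + V\right)$)
$\frac{30887 - 8130}{6585 + N{\left(-94 \right)}} = \frac{30887 - 8130}{6585 + 2 \left(-94\right) \left(4 - 94\right)} = \frac{22757}{6585 + 2 \left(-94\right) \left(-90\right)} = \frac{22757}{6585 + 16920} = \frac{22757}{23505}$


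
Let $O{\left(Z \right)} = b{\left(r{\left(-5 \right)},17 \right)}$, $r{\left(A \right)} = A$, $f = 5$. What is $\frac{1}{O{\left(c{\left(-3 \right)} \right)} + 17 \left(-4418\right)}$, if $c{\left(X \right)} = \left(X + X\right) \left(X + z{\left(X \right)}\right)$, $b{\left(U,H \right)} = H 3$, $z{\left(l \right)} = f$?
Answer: $- \frac{1}{75055} \approx -1.3324 \cdot 10^{-5}$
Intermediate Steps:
$z{\left(l \right)} = 5$
$b{\left(U,H \right)} = 3 H$
$c{\left(X \right)} = 2 X \left(5 + X\right)$ ($c{\left(X \right)} = \left(X + X\right) \left(X + 5\right) = 2 X \left(5 + X\right)$)
$O{\left(Z \right)} = 51$ ($O{\left(Z \right)} = 3 \cdot 17 = 51$)
$\frac{1}{O{\left(c{\left(-3 \right)} \right)} + 17 \left(-4418\right)} = \frac{1}{51 + 17 \left(-4418\right)} = \frac{1}{51 - 75106} = \frac{1}{-75055} = - \frac{1}{75055}$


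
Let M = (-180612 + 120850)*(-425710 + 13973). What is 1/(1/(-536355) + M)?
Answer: 536355/13197672664824869 ≈ 4.0640e-11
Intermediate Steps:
M = 24606226594 (M = -59762*(-411737) = 24606226594)
1/(1/(-536355) + M) = 1/(1/(-536355) + 24606226594) = 1/(-1/536355 + 24606226594) = 1/(13197672664824869/536355) = 536355/13197672664824869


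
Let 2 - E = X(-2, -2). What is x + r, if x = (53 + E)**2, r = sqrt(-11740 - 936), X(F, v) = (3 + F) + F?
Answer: 3136 + 2*I*sqrt(3169) ≈ 3136.0 + 112.59*I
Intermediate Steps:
X(F, v) = 3 + 2*F
E = 3 (E = 2 - (3 + 2*(-2)) = 2 - (3 - 4) = 2 - 1*(-1) = 2 + 1 = 3)
r = 2*I*sqrt(3169) (r = sqrt(-12676) = 2*I*sqrt(3169) ≈ 112.59*I)
x = 3136 (x = (53 + 3)**2 = 56**2 = 3136)
x + r = 3136 + 2*I*sqrt(3169)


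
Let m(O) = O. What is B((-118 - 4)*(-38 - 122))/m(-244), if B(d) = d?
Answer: -80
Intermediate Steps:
B((-118 - 4)*(-38 - 122))/m(-244) = ((-118 - 4)*(-38 - 122))/(-244) = -122*(-160)*(-1/244) = 19520*(-1/244) = -80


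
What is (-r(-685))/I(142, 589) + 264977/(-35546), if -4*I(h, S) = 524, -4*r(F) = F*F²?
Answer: 5712512684651/9313052 ≈ 6.1339e+5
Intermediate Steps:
r(F) = -F³/4 (r(F) = -F*F²/4 = -F³/4)
I(h, S) = -131 (I(h, S) = -¼*524 = -131)
(-r(-685))/I(142, 589) + 264977/(-35546) = -(-1)*(-685)³/4/(-131) + 264977/(-35546) = -(-1)*(-321419125)/4*(-1/131) + 264977*(-1/35546) = -1*321419125/4*(-1/131) - 264977/35546 = -321419125/4*(-1/131) - 264977/35546 = 321419125/524 - 264977/35546 = 5712512684651/9313052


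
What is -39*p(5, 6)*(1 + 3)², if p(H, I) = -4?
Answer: 2496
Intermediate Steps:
-39*p(5, 6)*(1 + 3)² = -39*(-4)*(1 + 3)² = -(-156)*4² = -(-156)*16 = -1*(-2496) = 2496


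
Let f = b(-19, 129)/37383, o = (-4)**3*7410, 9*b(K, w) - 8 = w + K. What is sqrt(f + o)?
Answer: I*sqrt(5964705318431046)/112149 ≈ 688.65*I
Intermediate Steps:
b(K, w) = 8/9 + K/9 + w/9 (b(K, w) = 8/9 + (w + K)/9 = 8/9 + (K + w)/9 = 8/9 + (K/9 + w/9) = 8/9 + K/9 + w/9)
o = -474240 (o = -64*7410 = -474240)
f = 118/336447 (f = (8/9 + (1/9)*(-19) + (1/9)*129)/37383 = (8/9 - 19/9 + 43/3)*(1/37383) = (118/9)*(1/37383) = 118/336447 ≈ 0.00035072)
sqrt(f + o) = sqrt(118/336447 - 474240) = sqrt(-159556625162/336447) = I*sqrt(5964705318431046)/112149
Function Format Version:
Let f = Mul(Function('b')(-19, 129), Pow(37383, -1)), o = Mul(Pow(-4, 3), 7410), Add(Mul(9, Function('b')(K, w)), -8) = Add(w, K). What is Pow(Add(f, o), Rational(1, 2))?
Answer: Mul(Rational(1, 112149), I, Pow(5964705318431046, Rational(1, 2))) ≈ Mul(688.65, I)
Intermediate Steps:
Function('b')(K, w) = Add(Rational(8, 9), Mul(Rational(1, 9), K), Mul(Rational(1, 9), w)) (Function('b')(K, w) = Add(Rational(8, 9), Mul(Rational(1, 9), Add(w, K))) = Add(Rational(8, 9), Mul(Rational(1, 9), Add(K, w))) = Add(Rational(8, 9), Add(Mul(Rational(1, 9), K), Mul(Rational(1, 9), w))) = Add(Rational(8, 9), Mul(Rational(1, 9), K), Mul(Rational(1, 9), w)))
o = -474240 (o = Mul(-64, 7410) = -474240)
f = Rational(118, 336447) (f = Mul(Add(Rational(8, 9), Mul(Rational(1, 9), -19), Mul(Rational(1, 9), 129)), Pow(37383, -1)) = Mul(Add(Rational(8, 9), Rational(-19, 9), Rational(43, 3)), Rational(1, 37383)) = Mul(Rational(118, 9), Rational(1, 37383)) = Rational(118, 336447) ≈ 0.00035072)
Pow(Add(f, o), Rational(1, 2)) = Pow(Add(Rational(118, 336447), -474240), Rational(1, 2)) = Pow(Rational(-159556625162, 336447), Rational(1, 2)) = Mul(Rational(1, 112149), I, Pow(5964705318431046, Rational(1, 2)))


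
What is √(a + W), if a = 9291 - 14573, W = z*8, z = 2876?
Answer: √17726 ≈ 133.14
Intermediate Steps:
W = 23008 (W = 2876*8 = 23008)
a = -5282
√(a + W) = √(-5282 + 23008) = √17726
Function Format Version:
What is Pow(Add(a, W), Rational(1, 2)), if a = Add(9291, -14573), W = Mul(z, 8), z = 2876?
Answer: Pow(17726, Rational(1, 2)) ≈ 133.14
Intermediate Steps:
W = 23008 (W = Mul(2876, 8) = 23008)
a = -5282
Pow(Add(a, W), Rational(1, 2)) = Pow(Add(-5282, 23008), Rational(1, 2)) = Pow(17726, Rational(1, 2))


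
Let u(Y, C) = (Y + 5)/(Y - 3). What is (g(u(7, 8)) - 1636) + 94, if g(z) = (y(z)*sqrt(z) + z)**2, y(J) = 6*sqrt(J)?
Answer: -1101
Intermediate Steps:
u(Y, C) = (5 + Y)/(-3 + Y)
g(z) = 49*z**2 (g(z) = ((6*sqrt(z))*sqrt(z) + z)**2 = (6*z + z)**2 = (7*z)**2 = 49*z**2)
(g(u(7, 8)) - 1636) + 94 = (49*((5 + 7)/(-3 + 7))**2 - 1636) + 94 = (49*(12/4)**2 - 1636) + 94 = (49*((1/4)*12)**2 - 1636) + 94 = (49*3**2 - 1636) + 94 = (49*9 - 1636) + 94 = (441 - 1636) + 94 = -1195 + 94 = -1101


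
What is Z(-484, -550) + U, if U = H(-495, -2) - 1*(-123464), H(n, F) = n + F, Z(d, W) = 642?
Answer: 123609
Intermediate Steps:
H(n, F) = F + n
U = 122967 (U = (-2 - 495) - 1*(-123464) = -497 + 123464 = 122967)
Z(-484, -550) + U = 642 + 122967 = 123609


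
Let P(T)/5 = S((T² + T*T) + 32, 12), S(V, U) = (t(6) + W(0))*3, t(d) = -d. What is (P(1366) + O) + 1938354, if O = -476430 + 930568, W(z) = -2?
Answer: 2392372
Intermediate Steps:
O = 454138
S(V, U) = -24 (S(V, U) = (-1*6 - 2)*3 = (-6 - 2)*3 = -8*3 = -24)
P(T) = -120 (P(T) = 5*(-24) = -120)
(P(1366) + O) + 1938354 = (-120 + 454138) + 1938354 = 454018 + 1938354 = 2392372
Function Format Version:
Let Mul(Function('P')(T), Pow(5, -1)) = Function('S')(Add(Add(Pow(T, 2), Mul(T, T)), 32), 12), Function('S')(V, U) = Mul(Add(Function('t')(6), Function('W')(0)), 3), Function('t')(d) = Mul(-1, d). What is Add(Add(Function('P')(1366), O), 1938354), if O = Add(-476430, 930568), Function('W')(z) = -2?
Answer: 2392372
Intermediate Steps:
O = 454138
Function('S')(V, U) = -24 (Function('S')(V, U) = Mul(Add(Mul(-1, 6), -2), 3) = Mul(Add(-6, -2), 3) = Mul(-8, 3) = -24)
Function('P')(T) = -120 (Function('P')(T) = Mul(5, -24) = -120)
Add(Add(Function('P')(1366), O), 1938354) = Add(Add(-120, 454138), 1938354) = Add(454018, 1938354) = 2392372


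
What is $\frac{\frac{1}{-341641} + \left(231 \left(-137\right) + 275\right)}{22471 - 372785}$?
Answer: $\frac{10717961453}{119681625274} \approx 0.089554$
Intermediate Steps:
$\frac{\frac{1}{-341641} + \left(231 \left(-137\right) + 275\right)}{22471 - 372785} = \frac{- \frac{1}{341641} + \left(-31647 + 275\right)}{-350314} = \left(- \frac{1}{341641} - 31372\right) \left(- \frac{1}{350314}\right) = \left(- \frac{10717961453}{341641}\right) \left(- \frac{1}{350314}\right) = \frac{10717961453}{119681625274}$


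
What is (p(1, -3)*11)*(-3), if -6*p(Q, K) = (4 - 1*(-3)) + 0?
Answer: 77/2 ≈ 38.500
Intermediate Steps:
p(Q, K) = -7/6 (p(Q, K) = -((4 - 1*(-3)) + 0)/6 = -((4 + 3) + 0)/6 = -(7 + 0)/6 = -1/6*7 = -7/6)
(p(1, -3)*11)*(-3) = -7/6*11*(-3) = -77/6*(-3) = 77/2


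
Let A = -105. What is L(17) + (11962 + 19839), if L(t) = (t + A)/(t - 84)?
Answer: 2130755/67 ≈ 31802.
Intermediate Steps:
L(t) = (-105 + t)/(-84 + t) (L(t) = (t - 105)/(t - 84) = (-105 + t)/(-84 + t))
L(17) + (11962 + 19839) = (-105 + 17)/(-84 + 17) + (11962 + 19839) = -88/(-67) + 31801 = -1/67*(-88) + 31801 = 88/67 + 31801 = 2130755/67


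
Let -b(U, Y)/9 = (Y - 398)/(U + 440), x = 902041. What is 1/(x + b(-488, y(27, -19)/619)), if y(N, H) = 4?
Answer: 4952/4466537495 ≈ 1.1087e-6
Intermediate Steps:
b(U, Y) = -9*(-398 + Y)/(440 + U) (b(U, Y) = -9*(Y - 398)/(U + 440) = -9*(-398 + Y)/(440 + U))
1/(x + b(-488, y(27, -19)/619)) = 1/(902041 + 9*(398 - 4/619)/(440 - 488)) = 1/(902041 + 9*(398 - 4/619)/(-48)) = 1/(902041 + 9*(-1/48)*(398 - 1*4/619)) = 1/(902041 + 9*(-1/48)*(398 - 4/619)) = 1/(902041 + 9*(-1/48)*(246358/619)) = 1/(902041 - 369537/4952) = 1/(4466537495/4952) = 4952/4466537495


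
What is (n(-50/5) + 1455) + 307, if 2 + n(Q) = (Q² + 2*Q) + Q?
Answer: 1830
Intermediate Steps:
n(Q) = -2 + Q² + 3*Q (n(Q) = -2 + ((Q² + 2*Q) + Q) = -2 + (Q² + 3*Q) = -2 + Q² + 3*Q)
(n(-50/5) + 1455) + 307 = ((-2 + (-50/5)² + 3*(-50/5)) + 1455) + 307 = ((-2 + (-50*⅕)² + 3*(-50*⅕)) + 1455) + 307 = ((-2 + (-10)² + 3*(-10)) + 1455) + 307 = ((-2 + 100 - 30) + 1455) + 307 = (68 + 1455) + 307 = 1523 + 307 = 1830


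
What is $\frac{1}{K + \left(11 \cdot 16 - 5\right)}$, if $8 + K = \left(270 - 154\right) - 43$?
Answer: $\frac{1}{236} \approx 0.0042373$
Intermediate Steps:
$K = 65$ ($K = -8 + \left(\left(270 - 154\right) - 43\right) = -8 + \left(116 - 43\right) = -8 + 73 = 65$)
$\frac{1}{K + \left(11 \cdot 16 - 5\right)} = \frac{1}{65 + \left(11 \cdot 16 - 5\right)} = \frac{1}{65 + \left(176 - 5\right)} = \frac{1}{65 + 171} = \frac{1}{236}$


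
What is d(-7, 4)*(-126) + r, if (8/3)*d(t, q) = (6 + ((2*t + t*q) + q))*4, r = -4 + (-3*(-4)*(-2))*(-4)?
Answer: 6140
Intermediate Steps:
r = 92 (r = -4 + (12*(-2))*(-4) = -4 - 24*(-4) = -4 + 96 = 92)
d(t, q) = 9 + 3*t + 3*q/2 + 3*q*t/2 (d(t, q) = 3*((6 + ((2*t + t*q) + q))*4)/8 = 3*((6 + ((2*t + q*t) + q))*4)/8 = 3*((6 + (q + 2*t + q*t))*4)/8 = 3*((6 + q + 2*t + q*t)*4)/8 = 3*(24 + 4*q + 8*t + 4*q*t)/8 = 9 + 3*t + 3*q/2 + 3*q*t/2)
d(-7, 4)*(-126) + r = (9 + 3*(-7) + (3/2)*4 + (3/2)*4*(-7))*(-126) + 92 = (9 - 21 + 6 - 42)*(-126) + 92 = -48*(-126) + 92 = 6048 + 92 = 6140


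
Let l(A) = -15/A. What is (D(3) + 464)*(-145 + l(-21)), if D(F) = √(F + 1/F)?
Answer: -468640/7 - 1010*√30/21 ≈ -67212.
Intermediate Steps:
D(F) = √(F + 1/F)
(D(3) + 464)*(-145 + l(-21)) = (√(3 + 1/3) + 464)*(-145 - 15/(-21)) = (√(3 + ⅓) + 464)*(-145 - 15*(-1/21)) = (√(10/3) + 464)*(-145 + 5/7) = (√30/3 + 464)*(-1010/7) = (464 + √30/3)*(-1010/7) = -468640/7 - 1010*√30/21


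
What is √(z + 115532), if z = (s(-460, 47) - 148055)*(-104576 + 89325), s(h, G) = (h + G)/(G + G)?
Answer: √19953184324054/94 ≈ 47520.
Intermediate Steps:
s(h, G) = (G + h)/(2*G) (s(h, G) = (G + h)/((2*G)) = (G + h)*(1/(2*G)) = (G + h)/(2*G))
z = 212257058333/94 (z = ((½)*(47 - 460)/47 - 148055)*(-104576 + 89325) = ((½)*(1/47)*(-413) - 148055)*(-15251) = (-413/94 - 148055)*(-15251) = -13917583/94*(-15251) = 212257058333/94 ≈ 2.2581e+9)
√(z + 115532) = √(212257058333/94 + 115532) = √(212267918341/94) = √19953184324054/94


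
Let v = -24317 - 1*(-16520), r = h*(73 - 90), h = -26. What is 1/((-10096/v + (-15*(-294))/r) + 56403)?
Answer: 1723137/97209519812 ≈ 1.7726e-5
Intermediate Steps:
r = 442 (r = -26*(73 - 90) = -26*(-17) = 442)
v = -7797 (v = -24317 + 16520 = -7797)
1/((-10096/v + (-15*(-294))/r) + 56403) = 1/((-10096/(-7797) - 15*(-294)/442) + 56403) = 1/((-10096*(-1/7797) + 4410*(1/442)) + 56403) = 1/((10096/7797 + 2205/221) + 56403) = 1/(19423601/1723137 + 56403) = 1/(97209519812/1723137) = 1723137/97209519812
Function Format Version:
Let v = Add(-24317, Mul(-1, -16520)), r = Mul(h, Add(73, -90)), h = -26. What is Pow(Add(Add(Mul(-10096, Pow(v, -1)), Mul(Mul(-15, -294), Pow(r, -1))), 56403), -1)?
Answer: Rational(1723137, 97209519812) ≈ 1.7726e-5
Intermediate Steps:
r = 442 (r = Mul(-26, Add(73, -90)) = Mul(-26, -17) = 442)
v = -7797 (v = Add(-24317, 16520) = -7797)
Pow(Add(Add(Mul(-10096, Pow(v, -1)), Mul(Mul(-15, -294), Pow(r, -1))), 56403), -1) = Pow(Add(Add(Mul(-10096, Pow(-7797, -1)), Mul(Mul(-15, -294), Pow(442, -1))), 56403), -1) = Pow(Add(Add(Mul(-10096, Rational(-1, 7797)), Mul(4410, Rational(1, 442))), 56403), -1) = Pow(Add(Add(Rational(10096, 7797), Rational(2205, 221)), 56403), -1) = Pow(Add(Rational(19423601, 1723137), 56403), -1) = Pow(Rational(97209519812, 1723137), -1) = Rational(1723137, 97209519812)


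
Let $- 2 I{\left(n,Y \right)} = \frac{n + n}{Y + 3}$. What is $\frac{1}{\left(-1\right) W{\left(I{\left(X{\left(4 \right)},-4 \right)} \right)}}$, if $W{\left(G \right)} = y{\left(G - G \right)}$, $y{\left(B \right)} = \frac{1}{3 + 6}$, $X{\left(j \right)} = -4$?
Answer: $-9$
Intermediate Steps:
$I{\left(n,Y \right)} = - \frac{n}{3 + Y}$ ($I{\left(n,Y \right)} = - \frac{\left(n + n\right) \frac{1}{Y + 3}}{2} = - \frac{2 n \frac{1}{3 + Y}}{2} = - \frac{n}{3 + Y}$)
$y{\left(B \right)} = \frac{1}{9}$
$W{\left(G \right)} = \frac{1}{9}$
$\frac{1}{\left(-1\right) W{\left(I{\left(X{\left(4 \right)},-4 \right)} \right)}} = \frac{1}{\left(-1\right) \frac{1}{9}} = \frac{1}{- \frac{1}{9}} = -9$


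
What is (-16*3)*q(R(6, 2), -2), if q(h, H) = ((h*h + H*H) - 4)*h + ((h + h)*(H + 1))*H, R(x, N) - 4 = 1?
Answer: -6960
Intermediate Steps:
R(x, N) = 5 (R(x, N) = 4 + 1 = 5)
q(h, H) = h*(-4 + H² + h²) + 2*H*h*(1 + H) (q(h, H) = ((h² + H²) - 4)*h + ((2*h)*(1 + H))*H = ((H² + h²) - 4)*h + (2*h*(1 + H))*H = (-4 + H² + h²)*h + 2*H*h*(1 + H) = h*(-4 + H² + h²) + 2*H*h*(1 + H))
(-16*3)*q(R(6, 2), -2) = (-16*3)*(5*(-4 + 5² + 2*(-2) + 3*(-2)²)) = -240*(-4 + 25 - 4 + 3*4) = -240*(-4 + 25 - 4 + 12) = -240*29 = -48*145 = -6960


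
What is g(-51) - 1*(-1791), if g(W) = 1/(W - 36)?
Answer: 155816/87 ≈ 1791.0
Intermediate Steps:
g(W) = 1/(-36 + W)
g(-51) - 1*(-1791) = 1/(-36 - 51) - 1*(-1791) = 1/(-87) + 1791 = -1/87 + 1791 = 155816/87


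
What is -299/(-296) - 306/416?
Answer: 2113/7696 ≈ 0.27456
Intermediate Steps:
-299/(-296) - 306/416 = -299*(-1/296) - 306*1/416 = 299/296 - 153/208 = 2113/7696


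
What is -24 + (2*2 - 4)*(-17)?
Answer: -24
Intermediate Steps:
-24 + (2*2 - 4)*(-17) = -24 + (4 - 4)*(-17) = -24 + 0*(-17) = -24 + 0 = -24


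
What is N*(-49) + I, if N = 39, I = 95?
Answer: -1816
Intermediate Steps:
N*(-49) + I = 39*(-49) + 95 = -1911 + 95 = -1816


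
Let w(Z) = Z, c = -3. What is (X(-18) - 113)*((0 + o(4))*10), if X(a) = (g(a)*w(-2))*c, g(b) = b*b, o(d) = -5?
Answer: -91550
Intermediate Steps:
g(b) = b**2
X(a) = 6*a**2 (X(a) = (a**2*(-2))*(-3) = -2*a**2*(-3) = 6*a**2)
(X(-18) - 113)*((0 + o(4))*10) = (6*(-18)**2 - 113)*((0 - 5)*10) = (6*324 - 113)*(-5*10) = (1944 - 113)*(-50) = 1831*(-50) = -91550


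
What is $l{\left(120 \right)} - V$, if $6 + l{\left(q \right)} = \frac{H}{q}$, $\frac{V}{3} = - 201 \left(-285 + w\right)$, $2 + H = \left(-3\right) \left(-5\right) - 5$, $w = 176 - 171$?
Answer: $- \frac{2532689}{15} \approx -1.6885 \cdot 10^{5}$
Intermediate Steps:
$w = 5$ ($w = 176 - 171 = 5$)
$H = 8$ ($H = -2 - -10 = -2 + \left(15 - 5\right) = -2 + 10 = 8$)
$V = 168840$ ($V = 3 \left(- 201 \left(-285 + 5\right)\right) = 3 \left(\left(-201\right) \left(-280\right)\right) = 3 \cdot 56280 = 168840$)
$l{\left(q \right)} = -6 + \frac{8}{q}$
$l{\left(120 \right)} - V = \left(-6 + \frac{8}{120}\right) - 168840 = \left(-6 + 8 \cdot \frac{1}{120}\right) - 168840 = \left(-6 + \frac{1}{15}\right) - 168840 = - \frac{89}{15} - 168840 = - \frac{2532689}{15}$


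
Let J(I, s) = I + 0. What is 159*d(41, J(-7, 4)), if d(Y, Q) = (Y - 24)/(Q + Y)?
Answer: 159/2 ≈ 79.500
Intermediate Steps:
J(I, s) = I
d(Y, Q) = (-24 + Y)/(Q + Y)
159*d(41, J(-7, 4)) = 159*((-24 + 41)/(-7 + 41)) = 159*(17/34) = 159*((1/34)*17) = 159*(1/2) = 159/2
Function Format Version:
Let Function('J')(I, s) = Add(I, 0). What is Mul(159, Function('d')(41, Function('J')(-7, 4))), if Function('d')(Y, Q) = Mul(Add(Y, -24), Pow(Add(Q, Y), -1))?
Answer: Rational(159, 2) ≈ 79.500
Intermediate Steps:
Function('J')(I, s) = I
Function('d')(Y, Q) = Mul(Pow(Add(Q, Y), -1), Add(-24, Y)) (Function('d')(Y, Q) = Mul(Add(-24, Y), Pow(Add(Q, Y), -1)) = Mul(Pow(Add(Q, Y), -1), Add(-24, Y)))
Mul(159, Function('d')(41, Function('J')(-7, 4))) = Mul(159, Mul(Pow(Add(-7, 41), -1), Add(-24, 41))) = Mul(159, Mul(Pow(34, -1), 17)) = Mul(159, Mul(Rational(1, 34), 17)) = Mul(159, Rational(1, 2)) = Rational(159, 2)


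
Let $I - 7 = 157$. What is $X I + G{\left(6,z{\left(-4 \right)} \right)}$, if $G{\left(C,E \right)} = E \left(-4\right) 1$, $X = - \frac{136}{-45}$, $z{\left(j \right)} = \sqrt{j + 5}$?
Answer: $\frac{22124}{45} \approx 491.64$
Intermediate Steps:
$z{\left(j \right)} = \sqrt{5 + j}$
$I = 164$ ($I = 7 + 157 = 164$)
$X = \frac{136}{45}$ ($X = \left(-136\right) \left(- \frac{1}{45}\right) = \frac{136}{45} \approx 3.0222$)
$G{\left(C,E \right)} = - 4 E$ ($G{\left(C,E \right)} = - 4 E 1 = - 4 E$)
$X I + G{\left(6,z{\left(-4 \right)} \right)} = \frac{136}{45} \cdot 164 - 4 \sqrt{5 - 4} = \frac{22304}{45} - 4 \sqrt{1} = \frac{22304}{45} - 4 = \frac{22124}{45}$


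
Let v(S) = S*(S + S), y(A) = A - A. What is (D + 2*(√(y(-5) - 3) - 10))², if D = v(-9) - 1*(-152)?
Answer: 86424 + 1176*I*√3 ≈ 86424.0 + 2036.9*I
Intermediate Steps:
y(A) = 0
v(S) = 2*S² (v(S) = S*(2*S) = 2*S²)
D = 314 (D = 2*(-9)² - 1*(-152) = 2*81 + 152 = 162 + 152 = 314)
(D + 2*(√(y(-5) - 3) - 10))² = (314 + 2*(√(0 - 3) - 10))² = (314 + 2*(√(-3) - 10))² = (314 + 2*(I*√3 - 10))² = (314 + 2*(-10 + I*√3))² = (314 + (-20 + 2*I*√3))² = (294 + 2*I*√3)²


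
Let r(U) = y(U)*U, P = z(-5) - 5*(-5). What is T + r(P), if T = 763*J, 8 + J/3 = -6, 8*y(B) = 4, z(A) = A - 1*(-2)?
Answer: -32035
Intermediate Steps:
z(A) = 2 + A (z(A) = A + 2 = 2 + A)
y(B) = ½ (y(B) = (⅛)*4 = ½)
J = -42 (J = -24 + 3*(-6) = -24 - 18 = -42)
P = 22 (P = (2 - 5) - 5*(-5) = -3 + 25 = 22)
T = -32046 (T = 763*(-42) = -32046)
r(U) = U/2
T + r(P) = -32046 + (½)*22 = -32046 + 11 = -32035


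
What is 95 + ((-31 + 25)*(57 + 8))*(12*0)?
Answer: 95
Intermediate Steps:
95 + ((-31 + 25)*(57 + 8))*(12*0) = 95 - 6*65*0 = 95 - 390*0 = 95 + 0 = 95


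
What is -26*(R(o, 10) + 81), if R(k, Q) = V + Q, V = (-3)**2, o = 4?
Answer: -2600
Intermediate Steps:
V = 9
R(k, Q) = 9 + Q
-26*(R(o, 10) + 81) = -26*((9 + 10) + 81) = -26*(19 + 81) = -26*100 = -2600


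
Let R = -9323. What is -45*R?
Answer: 419535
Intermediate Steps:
-45*R = -45*(-9323) = 419535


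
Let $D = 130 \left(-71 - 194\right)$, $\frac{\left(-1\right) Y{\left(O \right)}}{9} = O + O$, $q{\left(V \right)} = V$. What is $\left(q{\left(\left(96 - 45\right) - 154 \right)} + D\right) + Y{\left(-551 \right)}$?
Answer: $-24635$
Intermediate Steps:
$Y{\left(O \right)} = - 18 O$ ($Y{\left(O \right)} = - 9 \left(O + O\right) = - 9 \cdot 2 O = - 18 O$)
$D = -34450$ ($D = 130 \left(-265\right) = -34450$)
$\left(q{\left(\left(96 - 45\right) - 154 \right)} + D\right) + Y{\left(-551 \right)} = \left(\left(\left(96 - 45\right) - 154\right) - 34450\right) - -9918 = \left(\left(51 - 154\right) - 34450\right) + 9918 = \left(-103 - 34450\right) + 9918 = -34553 + 9918 = -24635$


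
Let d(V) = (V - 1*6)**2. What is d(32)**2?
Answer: 456976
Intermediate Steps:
d(V) = (-6 + V)**2 (d(V) = (V - 6)**2 = (-6 + V)**2)
d(32)**2 = ((-6 + 32)**2)**2 = (26**2)**2 = 676**2 = 456976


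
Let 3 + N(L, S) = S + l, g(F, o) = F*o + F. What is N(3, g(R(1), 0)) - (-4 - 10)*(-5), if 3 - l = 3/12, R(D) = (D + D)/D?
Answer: -273/4 ≈ -68.250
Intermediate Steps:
R(D) = 2 (R(D) = (2*D)/D = 2)
l = 11/4 (l = 3 - 3/12 = 3 - 1*¼ = 3 - ¼ = 11/4 ≈ 2.7500)
g(F, o) = F + F*o
N(L, S) = -¼ + S (N(L, S) = -3 + (S + 11/4) = -3 + (11/4 + S) = -¼ + S)
N(3, g(R(1), 0)) - (-4 - 10)*(-5) = (-¼ + 2*(1 + 0)) - (-4 - 10)*(-5) = (-¼ + 2*1) - (-14)*(-5) = (-¼ + 2) - 1*70 = 7/4 - 70 = -273/4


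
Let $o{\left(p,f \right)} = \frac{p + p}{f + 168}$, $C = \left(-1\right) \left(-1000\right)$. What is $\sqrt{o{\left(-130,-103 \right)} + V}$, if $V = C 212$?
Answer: $2 \sqrt{52999} \approx 460.43$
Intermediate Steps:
$C = 1000$
$o{\left(p,f \right)} = \frac{2 p}{168 + f}$
$V = 212000$ ($V = 1000 \cdot 212 = 212000$)
$\sqrt{o{\left(-130,-103 \right)} + V} = \sqrt{2 \left(-130\right) \frac{1}{168 - 103} + 212000} = \sqrt{2 \left(-130\right) \frac{1}{65} + 212000} = \sqrt{-4 + 212000} = \sqrt{211996} = 2 \sqrt{52999}$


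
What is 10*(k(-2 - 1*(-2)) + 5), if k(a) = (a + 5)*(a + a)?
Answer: 50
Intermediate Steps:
k(a) = 2*a*(5 + a) (k(a) = (5 + a)*(2*a) = 2*a*(5 + a))
10*(k(-2 - 1*(-2)) + 5) = 10*(2*(-2 - 1*(-2))*(5 + (-2 - 1*(-2))) + 5) = 10*(2*(-2 + 2)*(5 + (-2 + 2)) + 5) = 10*(2*0*(5 + 0) + 5) = 10*(2*0*5 + 5) = 10*(0 + 5) = 10*5 = 50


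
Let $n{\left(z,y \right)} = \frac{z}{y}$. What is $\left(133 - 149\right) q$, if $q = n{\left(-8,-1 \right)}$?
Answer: $-128$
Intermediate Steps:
$q = 8$ ($q = - \frac{8}{-1} = \left(-8\right) \left(-1\right) = 8$)
$\left(133 - 149\right) q = \left(133 - 149\right) 8 = \left(-16\right) 8 = -128$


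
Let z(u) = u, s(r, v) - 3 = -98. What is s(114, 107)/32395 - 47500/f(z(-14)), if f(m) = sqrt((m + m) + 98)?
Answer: -1/341 - 4750*sqrt(70)/7 ≈ -5677.3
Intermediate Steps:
s(r, v) = -95 (s(r, v) = 3 - 98 = -95)
f(m) = sqrt(98 + 2*m) (f(m) = sqrt(2*m + 98) = sqrt(98 + 2*m))
s(114, 107)/32395 - 47500/f(z(-14)) = -95/32395 - 47500/sqrt(98 + 2*(-14)) = -95*1/32395 - 47500/sqrt(98 - 28) = -1/341 - 47500*sqrt(70)/70 = -1/341 - 4750*sqrt(70)/7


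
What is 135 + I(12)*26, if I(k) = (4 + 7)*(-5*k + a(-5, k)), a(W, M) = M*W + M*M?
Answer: 6999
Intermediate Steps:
a(W, M) = M² + M*W (a(W, M) = M*W + M² = M² + M*W)
I(k) = -55*k + 11*k*(-5 + k) (I(k) = (4 + 7)*(-5*k + k*(k - 5)) = 11*(-5*k + k*(-5 + k)) = -55*k + 11*k*(-5 + k))
135 + I(12)*26 = 135 + (11*12*(-10 + 12))*26 = 135 + (11*12*2)*26 = 135 + 264*26 = 135 + 6864 = 6999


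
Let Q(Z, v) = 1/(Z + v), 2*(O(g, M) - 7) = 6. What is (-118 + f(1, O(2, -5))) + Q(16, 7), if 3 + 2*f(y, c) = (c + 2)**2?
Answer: -2183/46 ≈ -47.457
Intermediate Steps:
O(g, M) = 10 (O(g, M) = 7 + (1/2)*6 = 7 + 3 = 10)
f(y, c) = -3/2 + (2 + c)**2/2 (f(y, c) = -3/2 + (c + 2)**2/2 = -3/2 + (2 + c)**2/2)
(-118 + f(1, O(2, -5))) + Q(16, 7) = (-118 + (-3/2 + (2 + 10)**2/2)) + 1/(16 + 7) = (-118 + (-3/2 + (1/2)*12**2)) + 1/23 = (-118 + (-3/2 + (1/2)*144)) + 1/23 = (-118 + (-3/2 + 72)) + 1/23 = (-118 + 141/2) + 1/23 = -95/2 + 1/23 = -2183/46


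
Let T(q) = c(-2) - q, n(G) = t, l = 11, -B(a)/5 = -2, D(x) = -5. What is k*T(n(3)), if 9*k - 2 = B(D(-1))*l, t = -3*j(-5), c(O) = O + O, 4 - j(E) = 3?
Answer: -112/9 ≈ -12.444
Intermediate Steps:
j(E) = 1 (j(E) = 4 - 1*3 = 4 - 3 = 1)
B(a) = 10 (B(a) = -5*(-2) = 10)
c(O) = 2*O
t = -3 (t = -3*1 = -3)
n(G) = -3
T(q) = -4 - q (T(q) = 2*(-2) - q = -4 - q)
k = 112/9 (k = 2/9 + (10*11)/9 = 2/9 + (1/9)*110 = 2/9 + 110/9 = 112/9 ≈ 12.444)
k*T(n(3)) = 112*(-4 - 1*(-3))/9 = 112*(-4 + 3)/9 = (112/9)*(-1) = -112/9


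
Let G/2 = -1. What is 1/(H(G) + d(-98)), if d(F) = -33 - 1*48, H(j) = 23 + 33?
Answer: -1/25 ≈ -0.040000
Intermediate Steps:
G = -2 (G = 2*(-1) = -2)
H(j) = 56
d(F) = -81 (d(F) = -33 - 48 = -81)
1/(H(G) + d(-98)) = 1/(56 - 81) = 1/(-25) = -1/25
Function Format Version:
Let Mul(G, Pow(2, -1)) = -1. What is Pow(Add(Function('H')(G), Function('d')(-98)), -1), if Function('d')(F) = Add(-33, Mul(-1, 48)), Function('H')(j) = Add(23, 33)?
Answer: Rational(-1, 25) ≈ -0.040000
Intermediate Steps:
G = -2 (G = Mul(2, -1) = -2)
Function('H')(j) = 56
Function('d')(F) = -81 (Function('d')(F) = Add(-33, -48) = -81)
Pow(Add(Function('H')(G), Function('d')(-98)), -1) = Pow(Add(56, -81), -1) = Pow(-25, -1) = Rational(-1, 25)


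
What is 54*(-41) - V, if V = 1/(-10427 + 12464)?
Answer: -4509919/2037 ≈ -2214.0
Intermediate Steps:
V = 1/2037 ≈ 0.00049092
54*(-41) - V = 54*(-41) - 1*1/2037 = -2214 - 1/2037 = -4509919/2037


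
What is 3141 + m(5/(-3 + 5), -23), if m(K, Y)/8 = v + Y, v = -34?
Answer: 2685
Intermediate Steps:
m(K, Y) = -272 + 8*Y (m(K, Y) = 8*(-34 + Y) = -272 + 8*Y)
3141 + m(5/(-3 + 5), -23) = 3141 + (-272 + 8*(-23)) = 3141 + (-272 - 184) = 3141 - 456 = 2685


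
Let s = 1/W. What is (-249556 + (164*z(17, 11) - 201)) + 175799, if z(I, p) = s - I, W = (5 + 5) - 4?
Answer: -230156/3 ≈ -76719.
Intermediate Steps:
W = 6 (W = 10 - 4 = 6)
s = ⅙ (s = 1/6 = ⅙ ≈ 0.16667)
z(I, p) = ⅙ - I
(-249556 + (164*z(17, 11) - 201)) + 175799 = (-249556 + (164*(⅙ - 1*17) - 201)) + 175799 = (-249556 + (164*(⅙ - 17) - 201)) + 175799 = (-249556 + (164*(-101/6) - 201)) + 175799 = (-249556 + (-8282/3 - 201)) + 175799 = (-249556 - 8885/3) + 175799 = -757553/3 + 175799 = -230156/3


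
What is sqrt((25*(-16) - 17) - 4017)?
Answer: I*sqrt(4434) ≈ 66.588*I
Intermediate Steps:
sqrt((25*(-16) - 17) - 4017) = sqrt((-400 - 17) - 4017) = sqrt(-417 - 4017) = sqrt(-4434) = I*sqrt(4434)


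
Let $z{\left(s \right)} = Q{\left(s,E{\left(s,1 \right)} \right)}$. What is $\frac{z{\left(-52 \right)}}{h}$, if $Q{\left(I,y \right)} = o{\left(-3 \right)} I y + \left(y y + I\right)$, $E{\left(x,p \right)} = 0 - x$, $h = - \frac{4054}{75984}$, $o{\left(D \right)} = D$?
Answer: $- \frac{408945888}{2027} \approx -2.0175 \cdot 10^{5}$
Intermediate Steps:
$h = - \frac{2027}{37992}$ ($h = \left(-4054\right) \frac{1}{75984} = - \frac{2027}{37992} \approx -0.053353$)
$E{\left(x,p \right)} = - x$
$Q{\left(I,y \right)} = I + y^{2} - 3 I y$ ($Q{\left(I,y \right)} = - 3 I y + \left(y y + I\right) = - 3 I y + \left(y^{2} + I\right) = - 3 I y + \left(I + y^{2}\right) = I + y^{2} - 3 I y$)
$z{\left(s \right)} = s + 4 s^{2}$ ($z{\left(s \right)} = s + \left(- s\right)^{2} - 3 s \left(- s\right) = s + s^{2} + 3 s^{2} = s + 4 s^{2}$)
$\frac{z{\left(-52 \right)}}{h} = \frac{\left(-52\right) \left(1 + 4 \left(-52\right)\right)}{- \frac{2027}{37992}} = - 52 \left(1 - 208\right) \left(- \frac{37992}{2027}\right) = \left(-52\right) \left(-207\right) \left(- \frac{37992}{2027}\right) = 10764 \left(- \frac{37992}{2027}\right) = - \frac{408945888}{2027}$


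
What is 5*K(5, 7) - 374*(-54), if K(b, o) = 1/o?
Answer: 141377/7 ≈ 20197.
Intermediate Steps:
5*K(5, 7) - 374*(-54) = 5/7 - 374*(-54) = 5*(⅐) + 20196 = 5/7 + 20196 = 141377/7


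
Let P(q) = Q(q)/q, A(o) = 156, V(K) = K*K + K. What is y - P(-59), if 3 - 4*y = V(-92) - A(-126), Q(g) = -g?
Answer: -8209/4 ≈ -2052.3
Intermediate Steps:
V(K) = K + K**2 (V(K) = K**2 + K = K + K**2)
P(q) = -1 (P(q) = (-q)/q = -1)
y = -8213/4 (y = 3/4 - (-92*(1 - 92) - 1*156)/4 = 3/4 - (-92*(-91) - 156)/4 = 3/4 - (8372 - 156)/4 = 3/4 - 1/4*8216 = 3/4 - 2054 = -8213/4 ≈ -2053.3)
y - P(-59) = -8213/4 - 1*(-1) = -8213/4 + 1 = -8209/4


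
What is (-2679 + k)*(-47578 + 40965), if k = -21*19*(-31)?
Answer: -64079970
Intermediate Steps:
k = 12369 (k = -399*(-31) = 12369)
(-2679 + k)*(-47578 + 40965) = (-2679 + 12369)*(-47578 + 40965) = 9690*(-6613) = -64079970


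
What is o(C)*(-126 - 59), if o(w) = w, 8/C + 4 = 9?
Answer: -296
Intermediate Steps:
C = 8/5 (C = 8/(-4 + 9) = 8/5 ≈ 1.6000)
o(C)*(-126 - 59) = 8*(-126 - 59)/5 = (8/5)*(-185) = -296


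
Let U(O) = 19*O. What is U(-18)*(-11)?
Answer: 3762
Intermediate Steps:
U(-18)*(-11) = (19*(-18))*(-11) = -342*(-11) = 3762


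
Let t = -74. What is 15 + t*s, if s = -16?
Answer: 1199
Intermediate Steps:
15 + t*s = 15 - 74*(-16) = 15 + 1184 = 1199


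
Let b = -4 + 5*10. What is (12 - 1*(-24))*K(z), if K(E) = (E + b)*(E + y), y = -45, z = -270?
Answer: 2540160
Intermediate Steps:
b = 46 (b = -4 + 50 = 46)
K(E) = (-45 + E)*(46 + E) (K(E) = (E + 46)*(E - 45) = (46 + E)*(-45 + E) = (-45 + E)*(46 + E))
(12 - 1*(-24))*K(z) = (12 - 1*(-24))*(-2070 - 270 + (-270)**2) = (12 + 24)*(-2070 - 270 + 72900) = 36*70560 = 2540160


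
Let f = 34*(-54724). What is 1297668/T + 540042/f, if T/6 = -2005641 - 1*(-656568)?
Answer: -565483194157/1255053404484 ≈ -0.45056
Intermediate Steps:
T = -8094438 (T = 6*(-2005641 - 1*(-656568)) = 6*(-2005641 + 656568) = 6*(-1349073) = -8094438)
f = -1860616
1297668/T + 540042/f = 1297668/(-8094438) + 540042/(-1860616) = 1297668*(-1/8094438) + 540042*(-1/1860616) = -216278/1349073 - 270021/930308 = -565483194157/1255053404484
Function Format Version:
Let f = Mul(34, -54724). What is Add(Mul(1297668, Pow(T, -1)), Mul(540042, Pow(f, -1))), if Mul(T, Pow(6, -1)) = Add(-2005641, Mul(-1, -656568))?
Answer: Rational(-565483194157, 1255053404484) ≈ -0.45056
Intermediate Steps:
T = -8094438 (T = Mul(6, Add(-2005641, Mul(-1, -656568))) = Mul(6, Add(-2005641, 656568)) = Mul(6, -1349073) = -8094438)
f = -1860616
Add(Mul(1297668, Pow(T, -1)), Mul(540042, Pow(f, -1))) = Add(Mul(1297668, Pow(-8094438, -1)), Mul(540042, Pow(-1860616, -1))) = Add(Mul(1297668, Rational(-1, 8094438)), Mul(540042, Rational(-1, 1860616))) = Add(Rational(-216278, 1349073), Rational(-270021, 930308)) = Rational(-565483194157, 1255053404484)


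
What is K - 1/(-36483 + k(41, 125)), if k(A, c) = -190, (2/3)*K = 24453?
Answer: 2690294609/73346 ≈ 36680.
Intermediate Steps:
K = 73359/2 (K = (3/2)*24453 = 73359/2 ≈ 36680.)
K - 1/(-36483 + k(41, 125)) = 73359/2 - 1/(-36483 - 190) = 73359/2 - 1/(-36673) = 73359/2 - 1*(-1/36673) = 73359/2 + 1/36673 = 2690294609/73346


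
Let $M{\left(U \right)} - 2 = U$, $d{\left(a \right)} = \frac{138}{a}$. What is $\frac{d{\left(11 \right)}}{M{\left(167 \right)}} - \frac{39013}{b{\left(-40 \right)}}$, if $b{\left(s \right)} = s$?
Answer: $\frac{72530687}{74360} \approx 975.4$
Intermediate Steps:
$M{\left(U \right)} = 2 + U$
$\frac{d{\left(11 \right)}}{M{\left(167 \right)}} - \frac{39013}{b{\left(-40 \right)}} = \frac{138 \cdot \frac{1}{11}}{2 + 167} - \frac{39013}{-40} = \frac{138 \cdot \frac{1}{11}}{169} - - \frac{39013}{40} = \frac{138}{11} \cdot \frac{1}{169} + \frac{39013}{40} = \frac{138}{1859} + \frac{39013}{40} = \frac{72530687}{74360}$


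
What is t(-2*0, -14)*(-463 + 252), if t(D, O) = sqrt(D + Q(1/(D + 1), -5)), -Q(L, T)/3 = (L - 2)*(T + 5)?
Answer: 0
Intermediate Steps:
Q(L, T) = -3*(-2 + L)*(5 + T) (Q(L, T) = -3*(L - 2)*(T + 5) = -3*(-2 + L)*(5 + T))
t(D, O) = sqrt(D) (t(D, O) = sqrt(D + (30 - 15/(D + 1) + 6*(-5) - 3*(-5)/(D + 1))) = sqrt(D + (30 - 15/(1 + D) - 30 - 3*(-5)/(1 + D))) = sqrt(D + (30 - 15/(1 + D) - 30 + 15/(1 + D))) = sqrt(D + 0) = sqrt(D))
t(-2*0, -14)*(-463 + 252) = sqrt(-2*0)*(-463 + 252) = sqrt(0)*(-211) = 0*(-211) = 0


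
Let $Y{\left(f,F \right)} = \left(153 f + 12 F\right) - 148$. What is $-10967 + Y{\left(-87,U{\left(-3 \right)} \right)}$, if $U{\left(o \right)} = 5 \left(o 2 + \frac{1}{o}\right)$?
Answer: $-24806$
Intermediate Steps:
$U{\left(o \right)} = \frac{5}{o} + 10 o$ ($U{\left(o \right)} = 5 \left(2 o + \frac{1}{o}\right) = 5 \left(\frac{1}{o} + 2 o\right) = \frac{5}{o} + 10 o$)
$Y{\left(f,F \right)} = -148 + 12 F + 153 f$ ($Y{\left(f,F \right)} = \left(12 F + 153 f\right) - 148 = -148 + 12 F + 153 f$)
$-10967 + Y{\left(-87,U{\left(-3 \right)} \right)} = -10967 + \left(-148 + 12 \left(\frac{5}{-3} + 10 \left(-3\right)\right) + 153 \left(-87\right)\right) = -10967 - \left(13459 - 12 \left(5 \left(- \frac{1}{3}\right) - 30\right)\right) = -10967 - \left(13459 - 12 \left(- \frac{5}{3} - 30\right)\right) = -10967 - 13839 = -24806$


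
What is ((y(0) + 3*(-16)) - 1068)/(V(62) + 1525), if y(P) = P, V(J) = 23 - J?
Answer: -558/743 ≈ -0.75101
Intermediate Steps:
((y(0) + 3*(-16)) - 1068)/(V(62) + 1525) = ((0 + 3*(-16)) - 1068)/((23 - 1*62) + 1525) = ((0 - 48) - 1068)/((23 - 62) + 1525) = (-48 - 1068)/(-39 + 1525) = -1116/1486 = -1116*1/1486 = -558/743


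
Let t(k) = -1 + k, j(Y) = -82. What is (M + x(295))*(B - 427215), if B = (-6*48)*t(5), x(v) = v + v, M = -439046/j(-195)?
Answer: -104398606671/41 ≈ -2.5463e+9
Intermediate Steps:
M = 219523/41 (M = -439046/(-82) = -439046*(-1/82) = 219523/41 ≈ 5354.2)
x(v) = 2*v
B = -1152 (B = (-6*48)*(-1 + 5) = -288*4 = -1152)
(M + x(295))*(B - 427215) = (219523/41 + 2*295)*(-1152 - 427215) = (219523/41 + 590)*(-428367) = (243713/41)*(-428367) = -104398606671/41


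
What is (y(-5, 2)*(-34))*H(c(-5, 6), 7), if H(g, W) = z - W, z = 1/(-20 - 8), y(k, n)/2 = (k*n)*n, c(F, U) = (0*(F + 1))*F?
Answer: -66980/7 ≈ -9568.6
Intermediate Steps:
c(F, U) = 0 (c(F, U) = (0*(1 + F))*F = 0*F = 0)
y(k, n) = 2*k*n² (y(k, n) = 2*((k*n)*n) = 2*(k*n²) = 2*k*n²)
z = -1/28 (z = 1/(-28) = -1/28 ≈ -0.035714)
H(g, W) = -1/28 - W
(y(-5, 2)*(-34))*H(c(-5, 6), 7) = ((2*(-5)*2²)*(-34))*(-1/28 - 1*7) = ((2*(-5)*4)*(-34))*(-1/28 - 7) = -40*(-34)*(-197/28) = 1360*(-197/28) = -66980/7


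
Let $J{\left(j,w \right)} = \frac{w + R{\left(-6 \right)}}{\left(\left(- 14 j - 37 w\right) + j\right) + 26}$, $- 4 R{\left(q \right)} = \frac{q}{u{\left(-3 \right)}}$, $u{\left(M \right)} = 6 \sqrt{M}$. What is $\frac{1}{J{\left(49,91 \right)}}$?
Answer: $- \frac{17375904}{397489} - \frac{15912 i \sqrt{3}}{397489} \approx -43.714 - 0.069336 i$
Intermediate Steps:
$R{\left(q \right)} = \frac{i q \sqrt{3}}{72}$ ($R{\left(q \right)} = - \frac{q \frac{1}{6 \sqrt{-3}}}{4} = - \frac{q \frac{1}{6 i \sqrt{3}}}{4} = - \frac{q \left(- \frac{i \sqrt{3}}{18}\right)}{4} = - \frac{\left(- \frac{1}{18}\right) i q \sqrt{3}}{4} = \frac{i q \sqrt{3}}{72}$)
$J{\left(j,w \right)} = \frac{w - \frac{i \sqrt{3}}{12}}{26 - 37 w - 13 j}$ ($J{\left(j,w \right)} = \frac{w + \frac{1}{72} i \left(-6\right) \sqrt{3}}{\left(\left(- 14 j - 37 w\right) + j\right) + 26} = \frac{w - \frac{i \sqrt{3}}{12}}{\left(\left(- 37 w - 14 j\right) + j\right) + 26} = \frac{w - \frac{i \sqrt{3}}{12}}{\left(- 37 w - 13 j\right) + 26} = \frac{w - \frac{i \sqrt{3}}{12}}{26 - 37 w - 13 j}$)
$\frac{1}{J{\left(49,91 \right)}} = \frac{1}{\frac{1}{12} \frac{1}{-26 + 13 \cdot 49 + 37 \cdot 91} \left(\left(-12\right) 91 + i \sqrt{3}\right)} = \frac{1}{\frac{1}{12} \frac{1}{-26 + 637 + 3367} \left(-1092 + i \sqrt{3}\right)} = \frac{1}{\frac{1}{12} \cdot \frac{1}{3978} \left(-1092 + i \sqrt{3}\right)} = \frac{1}{- \frac{7}{306} + \frac{i \sqrt{3}}{47736}}$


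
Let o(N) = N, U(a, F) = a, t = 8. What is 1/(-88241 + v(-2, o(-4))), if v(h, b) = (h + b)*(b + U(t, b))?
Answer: -1/88265 ≈ -1.1330e-5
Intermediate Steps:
v(h, b) = (8 + b)*(b + h) (v(h, b) = (h + b)*(b + 8) = (b + h)*(8 + b) = (8 + b)*(b + h))
1/(-88241 + v(-2, o(-4))) = 1/(-88241 + ((-4)² + 8*(-4) + 8*(-2) - 4*(-2))) = 1/(-88241 + (16 - 32 - 16 + 8)) = 1/(-88241 - 24) = 1/(-88265) = -1/88265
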